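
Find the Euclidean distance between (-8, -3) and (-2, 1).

√(Σ(x_i - y_i)²) = √((-8 - (-2))² + (-3 - 1)²)
= √((-6)² + (-4)²) = √(36 + 16) = √52 ≈ 7.2111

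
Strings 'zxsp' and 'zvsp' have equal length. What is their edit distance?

Let D[i][j] be the edit distance between the first i characters of 'zxsp' and the first j characters of 'zvsp', with D[i][0] = i, D[0][j] = j, and D[i][j] = D[i-1][j-1] if the characters match, else 1 + min(D[i-1][j], D[i][j-1], D[i-1][j-1]). Filling the table (rows: prefixes of 'zxsp', columns: prefixes of 'zvsp'):
     ε  z  v  s  p
  ε  0  1  2  3  4
  z  1  0  1  2  3
  x  2  1  1  2  3
  s  3  2  2  1  2
  p  4  3  3  2  1
The bottom-right entry gives D[4][4] = 1, so no sequence of fewer than 1 edit works. Backtracking through the table gives one optimal edit sequence (1 edit):
  zxsp → zvsp (sub x→v @2)
Edit distance = 1.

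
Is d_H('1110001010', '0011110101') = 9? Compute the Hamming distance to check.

Differing positions: 1, 2, 4, 5, 6, 7, 8, 9, 10. Hamming distance = 9, so the claim is true.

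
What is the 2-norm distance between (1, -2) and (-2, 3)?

(Σ|x_i - y_i|^2)^(1/2) = (|1 - (-2)|^2 + |-2 - 3|^2)^(1/2)
= (3^2 + 5^2)^(1/2) = (9 + 25)^(1/2) = (34)^(1/2) ≈ 5.831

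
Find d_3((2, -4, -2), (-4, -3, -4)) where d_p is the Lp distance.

(Σ|x_i - y_i|^3)^(1/3) = (|2 - (-4)|^3 + |-4 - (-3)|^3 + |-2 - (-4)|^3)^(1/3)
= (6^3 + 1^3 + 2^3)^(1/3) = (216 + 1 + 8)^(1/3) = (225)^(1/3) ≈ 6.0822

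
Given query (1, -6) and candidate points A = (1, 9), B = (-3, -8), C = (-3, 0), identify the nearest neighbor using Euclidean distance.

Distances: d(A) = 15, d(B) ≈ 4.4721, d(C) ≈ 7.2111. Nearest: B = (-3, -8) with distance 4.4721.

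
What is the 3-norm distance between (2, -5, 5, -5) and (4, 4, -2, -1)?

(Σ|x_i - y_i|^3)^(1/3) = (|2 - 4|^3 + |-5 - 4|^3 + |5 - (-2)|^3 + |-5 - (-1)|^3)^(1/3)
= (2^3 + 9^3 + 7^3 + 4^3)^(1/3) = (8 + 729 + 343 + 64)^(1/3) = (1144)^(1/3) ≈ 10.4586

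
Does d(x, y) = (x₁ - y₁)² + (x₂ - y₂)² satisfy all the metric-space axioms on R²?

No. The squared Euclidean distance fails the triangle inequality. Counterexample: x = (0, 0), y = (3, 5), z = (6, 10). d(x,z) = 6² + 10² = 136, but d(x,y) + d(y,z) = (3² + 5²) + (3² + 5²) = 34 + 34 = 68. Since 136 > 68, the triangle inequality is violated. (Note: √d, the ordinary Euclidean distance, IS a metric.)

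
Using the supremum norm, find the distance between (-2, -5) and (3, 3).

max(|x_i - y_i|) = max(|-2 - 3|, |-5 - 3|) = max(5, 8) = 8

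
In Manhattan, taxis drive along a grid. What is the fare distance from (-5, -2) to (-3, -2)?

Σ|x_i - y_i| = |-5 - (-3)| + |-2 - (-2)| = 2 + 0 = 2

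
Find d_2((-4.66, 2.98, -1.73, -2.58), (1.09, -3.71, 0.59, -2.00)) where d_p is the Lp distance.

(Σ|x_i - y_i|^2)^(1/2) = (|-4.66 - 1.09|^2 + |2.98 - (-3.71)|^2 + |-1.73 - 0.59|^2 + |-2.58 - (-2)|^2)^(1/2)
= (5.75^2 + 6.69^2 + 2.32^2 + 0.58^2)^(1/2) = (33.0625 + 44.7561 + 5.3824 + 0.3364)^(1/2) = (83.5374)^(1/2) ≈ 9.1399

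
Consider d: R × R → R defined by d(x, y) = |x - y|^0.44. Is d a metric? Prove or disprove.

Yes. With 0 < p = 0.44 ≤ 1, d(x,y) = |x-y|^0.44 is a metric on R. Non-negativity and symmetry are immediate; |x-y|^0.44 = 0 ⟺ |x-y| = 0 ⟺ x = y. For the triangle inequality, the function t ↦ t^0.44 is subadditive on [0,∞) when p ≤ 1, so |x-z|^0.44 ≤ (|x-y| + |y-z|)^0.44 ≤ |x-y|^0.44 + |y-z|^0.44.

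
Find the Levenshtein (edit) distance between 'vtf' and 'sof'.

Let D[i][j] be the edit distance between the first i characters of 'vtf' and the first j characters of 'sof', with D[i][0] = i, D[0][j] = j, and D[i][j] = D[i-1][j-1] if the characters match, else 1 + min(D[i-1][j], D[i][j-1], D[i-1][j-1]). Filling the table (rows: prefixes of 'vtf', columns: prefixes of 'sof'):
     ε  s  o  f
  ε  0  1  2  3
  v  1  1  2  3
  t  2  2  2  3
  f  3  3  3  2
The bottom-right entry gives D[3][3] = 2, so no sequence of fewer than 2 edits works. Backtracking through the table gives one optimal edit sequence (2 edits):
  vtf → stf (sub v→s @1)
  stf → sof (sub t→o @2)
Edit distance = 2.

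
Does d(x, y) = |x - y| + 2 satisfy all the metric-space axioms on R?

No. d fails identity of indiscernibles (specifically d(x,x) = 0): d(5, 5) = |5 - 5| + 2 = 0 + 2 = 2 ≠ 0.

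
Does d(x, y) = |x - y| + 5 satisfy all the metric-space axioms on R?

No. d fails identity of indiscernibles (specifically d(x,x) = 0): d(-7, -7) = |-7 - (-7)| + 5 = 0 + 5 = 5 ≠ 0.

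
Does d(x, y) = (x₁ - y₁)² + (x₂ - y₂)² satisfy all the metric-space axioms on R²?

No. The squared Euclidean distance fails the triangle inequality. Counterexample: x = (0, 0), y = (4, 1), z = (8, 2). d(x,z) = 8² + 2² = 68, but d(x,y) + d(y,z) = (4² + 1²) + (4² + 1²) = 17 + 17 = 34. Since 68 > 34, the triangle inequality is violated. (Note: √d, the ordinary Euclidean distance, IS a metric.)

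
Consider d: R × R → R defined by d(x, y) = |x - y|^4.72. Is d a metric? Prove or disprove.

No. d(x,y) = |x-y|^4.72 fails the triangle inequality since p = 4.72 > 1. Counterexample: x = 2, y = 7, z = 18. d(x,z) = |2 - 18|^4.72 = 16^4.72 ≈ 482443.343, but d(x,y) + d(y,z) = 5^4.72 + 11^4.72 ≈ 1991.3079 + 82295.0046 = 84286.3125. Since 482443.343 > 84286.3125, the triangle inequality is violated.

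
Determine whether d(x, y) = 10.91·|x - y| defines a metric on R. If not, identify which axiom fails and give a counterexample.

Yes. Since |x - y| is a metric on R and 10.91 > 0, the positive scalar multiple 10.91·|x - y| is also a metric: scaling by a positive constant preserves non-negativity, identity (d=0 ⟺ |x-y|=0 ⟺ x=y), symmetry, and the triangle inequality.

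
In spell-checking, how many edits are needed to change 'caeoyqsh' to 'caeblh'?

Let D[i][j] be the edit distance between the first i characters of 'caeoyqsh' and the first j characters of 'caeblh', with D[i][0] = i, D[0][j] = j, and D[i][j] = D[i-1][j-1] if the characters match, else 1 + min(D[i-1][j], D[i][j-1], D[i-1][j-1]). Filling the table (rows: prefixes of 'caeoyqsh', columns: prefixes of 'caeblh'):
     ε  c  a  e  b  l  h
  ε  0  1  2  3  4  5  6
  c  1  0  1  2  3  4  5
  a  2  1  0  1  2  3  4
  e  3  2  1  0  1  2  3
  o  4  3  2  1  1  2  3
  y  5  4  3  2  2  2  3
  q  6  5  4  3  3  3  3
  s  7  6  5  4  4  4  4
  h  8  7  6  5  5  5  4
The bottom-right entry gives D[8][6] = 4, so no sequence of fewer than 4 edits works. Backtracking through the table gives one optimal edit sequence (4 edits):
  caeoyqsh → caeyqsh (del o @4)
  caeyqsh → caeqsh (del y @4)
  caeqsh → caebsh (sub q→b @4)
  caebsh → caeblh (sub s→l @5)
Edit distance = 4.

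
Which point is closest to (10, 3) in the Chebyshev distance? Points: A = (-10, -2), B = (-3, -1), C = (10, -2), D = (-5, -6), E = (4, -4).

Distances: d(A) = 20, d(B) = 13, d(C) = 5, d(D) = 15, d(E) = 7. Nearest: C = (10, -2) with distance 5.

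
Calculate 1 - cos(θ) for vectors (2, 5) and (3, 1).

With u = (2, 5), v = (3, 1):
u·v = 2·3 + 5·1 = 6 + 5 = 11.
|u| = √(2² + 5²) = √29, |v| = √(3² + 1²) = √10, so |u||v| = √(29·10) = √290.
cos θ = (u·v)/(|u||v|) = 11/√290 ≈ 0.6459
Cosine distance = 1 - cos θ ≈ 1 - 0.6459 = 0.3541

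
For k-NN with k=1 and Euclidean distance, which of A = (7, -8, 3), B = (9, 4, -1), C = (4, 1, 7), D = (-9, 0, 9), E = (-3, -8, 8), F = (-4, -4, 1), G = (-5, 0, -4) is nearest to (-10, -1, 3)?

Distances: d(A) ≈ 18.3848, d(B) ≈ 20.0499, d(C) ≈ 14.6969, d(D) ≈ 6.1644, d(E) ≈ 11.0905, d(F) = 7, d(G) ≈ 8.6603. Nearest: D = (-9, 0, 9) with distance 6.1644.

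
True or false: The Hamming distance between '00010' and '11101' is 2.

Differing positions: 1, 2, 3, 4, 5. Hamming distance = 5, so the claim that d_H = 2 is false.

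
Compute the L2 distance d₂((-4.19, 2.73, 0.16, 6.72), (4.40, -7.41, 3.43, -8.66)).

√(Σ(x_i - y_i)²) = √((-4.19 - 4.4)² + (2.73 - (-7.41))² + (0.16 - 3.43)² + (6.72 - (-8.66))²)
= √((-8.59)² + 10.14² + (-3.27)² + 15.38²) = √(73.7881 + 102.8196 + 10.6929 + 236.5444) = √423.845 ≈ 20.5875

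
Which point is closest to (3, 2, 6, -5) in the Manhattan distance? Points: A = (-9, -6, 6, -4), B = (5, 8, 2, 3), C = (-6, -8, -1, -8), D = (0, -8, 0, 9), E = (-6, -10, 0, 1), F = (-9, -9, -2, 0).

Distances: d(A) = 21, d(B) = 20, d(C) = 29, d(D) = 33, d(E) = 33, d(F) = 36. Nearest: B = (5, 8, 2, 3) with distance 20.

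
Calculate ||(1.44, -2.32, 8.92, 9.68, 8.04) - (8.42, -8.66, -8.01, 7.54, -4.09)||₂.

√(Σ(x_i - y_i)²) = √((1.44 - 8.42)² + (-2.32 - (-8.66))² + (8.92 - (-8.01))² + (9.68 - 7.54)² + (8.04 - (-4.09))²)
= √((-6.98)² + 6.34² + 16.93² + 2.14² + 12.13²) = √(48.7204 + 40.1956 + 286.6249 + 4.5796 + 147.1369) = √527.2574 ≈ 22.9621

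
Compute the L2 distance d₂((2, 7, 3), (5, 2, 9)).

√(Σ(x_i - y_i)²) = √((2 - 5)² + (7 - 2)² + (3 - 9)²)
= √((-3)² + 5² + (-6)²) = √(9 + 25 + 36) = √70 ≈ 8.3666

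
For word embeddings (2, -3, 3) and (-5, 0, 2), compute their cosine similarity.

With u = (2, -3, 3), v = (-5, 0, 2):
u·v = 2·(-5) + (-3)·0 + 3·2 = (-10) + 0 + 6 = -4.
|u| = √(2² + (-3)² + 3²) = √22, |v| = √((-5)² + 0² + 2²) = √29, so |u||v| = √(22·29) = √638.
cos θ = (u·v)/(|u||v|) = -4/√638 ≈ -0.1584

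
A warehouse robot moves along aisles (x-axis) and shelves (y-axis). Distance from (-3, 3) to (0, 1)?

Σ|x_i - y_i| = |-3 - 0| + |3 - 1| = 3 + 2 = 5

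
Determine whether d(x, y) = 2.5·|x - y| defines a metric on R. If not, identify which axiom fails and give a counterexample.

Yes. Since |x - y| is a metric on R and 2.5 > 0, the positive scalar multiple 2.5·|x - y| is also a metric: scaling by a positive constant preserves non-negativity, identity (d=0 ⟺ |x-y|=0 ⟺ x=y), symmetry, and the triangle inequality.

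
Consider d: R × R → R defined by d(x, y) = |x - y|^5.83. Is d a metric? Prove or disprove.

No. d(x,y) = |x-y|^5.83 fails the triangle inequality since p = 5.83 > 1. Counterexample: x = 3, y = 14, z = 15. d(x,z) = |3 - 15|^5.83 = 12^5.83 ≈ 1957161.502, but d(x,y) + d(y,z) = 11^5.83 + 1^5.83 ≈ 1178472.2338 + 1 = 1178473.2338. Since 1957161.502 > 1178473.2338, the triangle inequality is violated.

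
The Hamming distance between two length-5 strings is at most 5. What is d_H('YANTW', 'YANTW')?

Differing positions: none. Hamming distance = 0. The maximum possible Hamming distance for length-5 strings is 5, so d_H/5 = 0/5 = 0.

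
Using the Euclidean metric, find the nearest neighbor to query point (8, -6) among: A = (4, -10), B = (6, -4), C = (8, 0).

Distances: d(A) ≈ 5.6569, d(B) ≈ 2.8284, d(C) = 6. Nearest: B = (6, -4) with distance 2.8284.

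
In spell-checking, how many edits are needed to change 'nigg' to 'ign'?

Let D[i][j] be the edit distance between the first i characters of 'nigg' and the first j characters of 'ign', with D[i][0] = i, D[0][j] = j, and D[i][j] = D[i-1][j-1] if the characters match, else 1 + min(D[i-1][j], D[i][j-1], D[i-1][j-1]). Filling the table (rows: prefixes of 'nigg', columns: prefixes of 'ign'):
     ε  i  g  n
  ε  0  1  2  3
  n  1  1  2  2
  i  2  1  2  3
  g  3  2  1  2
  g  4  3  2  2
The bottom-right entry gives D[4][3] = 2, so no sequence of fewer than 2 edits works. Backtracking through the table gives one optimal edit sequence (2 edits):
  nigg → igg (del n @1)
  igg → ign (sub g→n @3)
Edit distance = 2.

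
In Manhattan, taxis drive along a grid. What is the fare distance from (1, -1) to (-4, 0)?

Σ|x_i - y_i| = |1 - (-4)| + |-1 - 0| = 5 + 1 = 6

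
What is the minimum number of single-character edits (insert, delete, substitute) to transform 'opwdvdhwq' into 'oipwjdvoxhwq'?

Let D[i][j] be the edit distance between the first i characters of 'opwdvdhwq' and the first j characters of 'oipwjdvoxhwq', with D[i][0] = i, D[0][j] = j, and D[i][j] = D[i-1][j-1] if the characters match, else 1 + min(D[i-1][j], D[i][j-1], D[i-1][j-1]). Filling the table (rows: prefixes of 'opwdvdhwq', columns: prefixes of 'oipwjdvoxhwq'):
     ε  o  i  p  w  j  d  v  o  x  h  w  q
  ε  0  1  2  3  4  5  6  7  8  9 10 11 12
  o  1  0  1  2  3  4  5  6  7  8  9 10 11
  p  2  1  1  1  2  3  4  5  6  7  8  9 10
  w  3  2  2  2  1  2  3  4  5  6  7  8  9
  d  4  3  3  3  2  2  2  3  4  5  6  7  8
  v  5  4  4  4  3  3  3  2  3  4  5  6  7
  d  6  5  5  5  4  4  3  3  3  4  5  6  7
  h  7  6  6  6  5  5  4  4  4  4  4  5  6
  w  8  7  7  7  6  6  5  5  5  5  5  4  5
  q  9  8  8  8  7  7  6  6  6  6  6  5  4
The bottom-right entry gives D[9][12] = 4, so no sequence of fewer than 4 edits works. Backtracking through the table gives one optimal edit sequence (4 edits):
  opwdvdhwq → oipwdvdhwq (ins i @2)
  oipwdvdhwq → oipwjdvdhwq (ins j @5)
  oipwjdvdhwq → oipwjdvodhwq (ins o @8)
  oipwjdvodhwq → oipwjdvoxhwq (sub d→x @9)
Edit distance = 4.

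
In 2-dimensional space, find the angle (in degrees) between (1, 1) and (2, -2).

With u = (1, 1), v = (2, -2):
u·v = 1·2 + 1·(-2) = 2 + (-2) = 0.
|u| = √(1² + 1²) = √2, |v| = √(2² + (-2)²) = √8, so |u||v| = √(2·8) = √16 = 4.
cos θ = (u·v)/(|u||v|) = 0/4 = 0 (the vectors are orthogonal)
θ = arccos(0) = 90°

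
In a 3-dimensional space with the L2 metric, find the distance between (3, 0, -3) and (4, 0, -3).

(Σ|x_i - y_i|^2)^(1/2) = (|3 - 4|^2 + |0 - 0|^2 + |-3 - (-3)|^2)^(1/2)
= (1^2 + 0^2 + 0^2)^(1/2) = (1 + 0 + 0)^(1/2) = (1)^(1/2) = 1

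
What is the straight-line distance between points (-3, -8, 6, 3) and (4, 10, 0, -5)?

√(Σ(x_i - y_i)²) = √((-3 - 4)² + (-8 - 10)² + (6 - 0)² + (3 - (-5))²)
= √((-7)² + (-18)² + 6² + 8²) = √(49 + 324 + 36 + 64) = √473 ≈ 21.7486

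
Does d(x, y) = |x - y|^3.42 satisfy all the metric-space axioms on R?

No. d(x,y) = |x-y|^3.42 fails the triangle inequality since p = 3.42 > 1. Counterexample: x = -5, y = 6, z = 9. d(x,z) = |-5 - 9|^3.42 = 14^3.42 ≈ 8313.0019, but d(x,y) + d(y,z) = 11^3.42 + 3^3.42 ≈ 3643.8709 + 42.8307 = 3686.7016. Since 8313.0019 > 3686.7016, the triangle inequality is violated.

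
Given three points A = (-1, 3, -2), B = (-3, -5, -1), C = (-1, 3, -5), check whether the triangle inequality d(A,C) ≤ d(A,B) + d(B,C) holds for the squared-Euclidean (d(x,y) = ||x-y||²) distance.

d(A,B) = 2² + 8² + 1² = 69, d(B,C) = 2² + 8² + 4² = 84, d(A,C) = 0² + 0² + 3² = 9.
d(A,C) = 9 ≤ 69 + 84 = 153. Triangle inequality is satisfied.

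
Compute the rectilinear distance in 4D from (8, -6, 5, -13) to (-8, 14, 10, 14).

Σ|x_i - y_i| = |8 - (-8)| + |-6 - 14| + |5 - 10| + |-13 - 14| = 16 + 20 + 5 + 27 = 68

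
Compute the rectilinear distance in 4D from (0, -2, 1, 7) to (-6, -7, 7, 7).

Σ|x_i - y_i| = |0 - (-6)| + |-2 - (-7)| + |1 - 7| + |7 - 7| = 6 + 5 + 6 + 0 = 17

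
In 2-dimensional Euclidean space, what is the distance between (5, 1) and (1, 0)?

√(Σ(x_i - y_i)²) = √((5 - 1)² + (1 - 0)²)
= √(4² + 1²) = √(16 + 1) = √17 ≈ 4.1231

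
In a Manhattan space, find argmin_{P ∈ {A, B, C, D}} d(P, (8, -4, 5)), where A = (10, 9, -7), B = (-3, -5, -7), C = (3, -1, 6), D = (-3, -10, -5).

Distances: d(A) = 27, d(B) = 24, d(C) = 9, d(D) = 27. Nearest: C = (3, -1, 6) with distance 9.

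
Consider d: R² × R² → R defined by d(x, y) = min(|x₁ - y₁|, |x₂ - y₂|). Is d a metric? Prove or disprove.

No. d fails identity of indiscernibles: take x = (-4, 0) and y = (-4, 1). Then d(x,y) = min(|-4 - (-4)|, |0 - 1|) = min(0, 1) = 0, yet x ≠ y.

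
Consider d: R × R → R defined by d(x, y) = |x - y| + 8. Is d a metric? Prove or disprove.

No. d fails identity of indiscernibles (specifically d(x,x) = 0): d(5, 5) = |5 - 5| + 8 = 0 + 8 = 8 ≠ 0.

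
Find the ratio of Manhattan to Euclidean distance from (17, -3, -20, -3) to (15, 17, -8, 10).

L1 = |17 - 15| + |-3 - 17| + |-20 - (-8)| + |-3 - 10| = 2 + 20 + 12 + 13 = 47
L2 = √(2² + 20² + 12² + 13²) = √717 ≈ 26.7769
L1 ≥ L2 always (equality iff movement is along one axis); L1 > L2 here.
Ratio L1/L2 = 47/√717 ≈ 1.7552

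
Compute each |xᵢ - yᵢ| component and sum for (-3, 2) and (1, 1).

Σ|x_i - y_i| = |-3 - 1| + |2 - 1| = 4 + 1 = 5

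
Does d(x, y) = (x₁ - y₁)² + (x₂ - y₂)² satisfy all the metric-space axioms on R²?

No. The squared Euclidean distance fails the triangle inequality. Counterexample: x = (0, 0), y = (1, 1), z = (2, 2). d(x,z) = 2² + 2² = 8, but d(x,y) + d(y,z) = (1² + 1²) + (1² + 1²) = 2 + 2 = 4. Since 8 > 4, the triangle inequality is violated. (Note: √d, the ordinary Euclidean distance, IS a metric.)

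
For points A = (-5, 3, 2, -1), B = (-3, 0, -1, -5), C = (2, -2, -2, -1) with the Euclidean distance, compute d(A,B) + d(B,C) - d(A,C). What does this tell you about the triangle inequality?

d(A,B) = √(2² + 3² + 3² + 4²) = √38 ≈ 6.1644, d(B,C) = √(5² + 2² + 1² + 4²) = √46 ≈ 6.7823, d(A,C) = √(7² + 5² + 4² + 0²) = √90 ≈ 9.4868.
d(A,B) + d(B,C) - d(A,C) = 6.1644 + 6.7823 - 9.4868 = 12.9467 - 9.4868 = 3.4599 (to 4 decimal places). This is ≥ 0, so the triangle inequality holds for these points.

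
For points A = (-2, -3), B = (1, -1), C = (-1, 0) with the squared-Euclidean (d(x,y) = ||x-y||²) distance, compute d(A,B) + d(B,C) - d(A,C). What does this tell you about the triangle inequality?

d(A,B) = 3² + 2² = 13, d(B,C) = 2² + 1² = 5, d(A,C) = 1² + 3² = 10.
d(A,B) + d(B,C) - d(A,C) = 13 + 5 - 10 = 18 - 10 = 8. This is ≥ 0, so the triangle inequality holds for these points.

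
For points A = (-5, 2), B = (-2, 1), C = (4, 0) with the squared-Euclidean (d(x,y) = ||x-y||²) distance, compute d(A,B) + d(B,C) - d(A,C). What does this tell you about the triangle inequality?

d(A,B) = 3² + 1² = 10, d(B,C) = 6² + 1² = 37, d(A,C) = 9² + 2² = 85.
d(A,B) + d(B,C) - d(A,C) = 10 + 37 - 85 = 47 - 85 = -38. This is < 0, so the triangle inequality FAILS for these points (squared-Euclidean is not a metric).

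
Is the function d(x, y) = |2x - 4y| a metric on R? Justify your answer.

No. d fails symmetry: d(7, 6) = |2·7 - 4·6| = |-10| = 10, but d(6, 7) = |2·6 - 4·7| = |-16| = 16. Since 10 ≠ 16, d(x,y) ≠ d(y,x) in general.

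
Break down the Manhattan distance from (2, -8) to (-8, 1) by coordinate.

Σ|x_i - y_i| = |2 - (-8)| + |-8 - 1| = 10 + 9 = 19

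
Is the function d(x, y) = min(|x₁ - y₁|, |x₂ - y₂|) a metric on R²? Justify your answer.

No. d fails identity of indiscernibles: take x = (3, 0) and y = (3, 6). Then d(x,y) = min(|3 - 3|, |0 - 6|) = min(0, 6) = 0, yet x ≠ y.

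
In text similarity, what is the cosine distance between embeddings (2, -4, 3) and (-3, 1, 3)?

With u = (2, -4, 3), v = (-3, 1, 3):
u·v = 2·(-3) + (-4)·1 + 3·3 = (-6) + (-4) + 9 = -1.
|u| = √(2² + (-4)² + 3²) = √29, |v| = √((-3)² + 1² + 3²) = √19, so |u||v| = √(29·19) = √551.
cos θ = (u·v)/(|u||v|) = -1/√551 ≈ -0.0426
Cosine distance = 1 - cos θ ≈ 1 - (-0.0426) = 1.0426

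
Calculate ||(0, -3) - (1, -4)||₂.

√(Σ(x_i - y_i)²) = √((0 - 1)² + (-3 - (-4))²)
= √((-1)² + 1²) = √(1 + 1) = √2 ≈ 1.4142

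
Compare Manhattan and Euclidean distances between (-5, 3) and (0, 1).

L1 = |-5 - 0| + |3 - 1| = 5 + 2 = 7
L2 = √(5² + 2²) = √29 ≈ 5.3852
L1 ≥ L2 always (equality iff movement is along one axis); L1 > L2 here.
Ratio L1/L2 = 7/√29 ≈ 1.2999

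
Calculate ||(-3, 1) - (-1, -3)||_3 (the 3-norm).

(Σ|x_i - y_i|^3)^(1/3) = (|-3 - (-1)|^3 + |1 - (-3)|^3)^(1/3)
= (2^3 + 4^3)^(1/3) = (8 + 64)^(1/3) = (72)^(1/3) ≈ 4.1602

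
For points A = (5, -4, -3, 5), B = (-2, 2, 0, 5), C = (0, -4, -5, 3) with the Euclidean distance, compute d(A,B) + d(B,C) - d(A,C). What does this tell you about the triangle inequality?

d(A,B) = √(7² + 6² + 3² + 0²) = √94 ≈ 9.6954, d(B,C) = √(2² + 6² + 5² + 2²) = √69 ≈ 8.3066, d(A,C) = √(5² + 0² + 2² + 2²) = √33 ≈ 5.7446.
d(A,B) + d(B,C) - d(A,C) = 9.6954 + 8.3066 - 5.7446 = 18.002 - 5.7446 = 12.2574 (to 4 decimal places). This is ≥ 0, so the triangle inequality holds for these points.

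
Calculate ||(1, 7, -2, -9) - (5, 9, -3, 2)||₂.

√(Σ(x_i - y_i)²) = √((1 - 5)² + (7 - 9)² + (-2 - (-3))² + (-9 - 2)²)
= √((-4)² + (-2)² + 1² + (-11)²) = √(16 + 4 + 1 + 121) = √142 ≈ 11.9164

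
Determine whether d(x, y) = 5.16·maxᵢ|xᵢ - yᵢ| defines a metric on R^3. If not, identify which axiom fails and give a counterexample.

Yes. The L∞ (Chebyshev) norm induces a metric on R^3, and multiplying a metric by a positive constant 5.16 > 0 preserves all four axioms: non-negativity (5.16·||x-y|| ≥ 0), identity (5.16·||x-y|| = 0 ⟺ ||x-y|| = 0 ⟺ x = y), symmetry (||x-y|| = ||y-x||), and the triangle inequality (5.16·||x-z|| ≤ 5.16·||x-y|| + 5.16·||y-z||). So d is a metric.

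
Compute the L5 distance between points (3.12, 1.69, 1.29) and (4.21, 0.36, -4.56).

(Σ|x_i - y_i|^5)^(1/5) = (|3.12 - 4.21|^5 + |1.69 - 0.36|^5 + |1.29 - (-4.56)|^5)^(1/5)
= (1.09^5 + 1.33^5 + 5.85^5)^(1/5) ≈ (1.5386 + 4.1616 + 6851.4001)^(1/5) = (6857.1003)^(1/5) ≈ 5.851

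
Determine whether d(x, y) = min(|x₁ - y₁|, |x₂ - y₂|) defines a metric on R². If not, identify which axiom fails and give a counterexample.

No. d fails identity of indiscernibles: take x = (2, 0) and y = (2, 6). Then d(x,y) = min(|2 - 2|, |0 - 6|) = min(0, 6) = 0, yet x ≠ y.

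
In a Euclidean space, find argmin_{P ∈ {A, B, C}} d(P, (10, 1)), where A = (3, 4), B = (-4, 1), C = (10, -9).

Distances: d(A) ≈ 7.6158, d(B) = 14, d(C) = 10. Nearest: A = (3, 4) with distance 7.6158.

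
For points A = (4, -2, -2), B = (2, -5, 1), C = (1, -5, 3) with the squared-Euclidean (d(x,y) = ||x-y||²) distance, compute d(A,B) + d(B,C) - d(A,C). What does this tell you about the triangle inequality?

d(A,B) = 2² + 3² + 3² = 22, d(B,C) = 1² + 0² + 2² = 5, d(A,C) = 3² + 3² + 5² = 43.
d(A,B) + d(B,C) - d(A,C) = 22 + 5 - 43 = 27 - 43 = -16. This is < 0, so the triangle inequality FAILS for these points (squared-Euclidean is not a metric).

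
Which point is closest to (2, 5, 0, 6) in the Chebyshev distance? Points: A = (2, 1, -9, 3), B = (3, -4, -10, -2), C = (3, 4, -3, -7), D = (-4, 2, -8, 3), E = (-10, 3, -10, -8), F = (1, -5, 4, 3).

Distances: d(A) = 9, d(B) = 10, d(C) = 13, d(D) = 8, d(E) = 14, d(F) = 10. Nearest: D = (-4, 2, -8, 3) with distance 8.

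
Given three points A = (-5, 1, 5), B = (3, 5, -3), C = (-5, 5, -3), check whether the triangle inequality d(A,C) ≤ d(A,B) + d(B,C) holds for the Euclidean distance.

d(A,B) = √(8² + 4² + 8²) = √144 = 12, d(B,C) = √(8² + 0² + 0²) = √64 = 8, d(A,C) = √(0² + 4² + 8²) = √80 ≈ 8.9443.
d(A,C) ≈ 8.9443 ≤ 12 + 8 = 20. Triangle inequality is satisfied.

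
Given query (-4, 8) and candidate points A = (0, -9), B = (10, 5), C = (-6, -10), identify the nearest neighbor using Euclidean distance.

Distances: d(A) ≈ 17.4642, d(B) ≈ 14.3178, d(C) ≈ 18.1108. Nearest: B = (10, 5) with distance 14.3178.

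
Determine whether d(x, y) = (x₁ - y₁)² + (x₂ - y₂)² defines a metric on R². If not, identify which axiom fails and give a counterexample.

No. The squared Euclidean distance fails the triangle inequality. Counterexample: x = (0, 0), y = (3, 1), z = (6, 2). d(x,z) = 6² + 2² = 40, but d(x,y) + d(y,z) = (3² + 1²) + (3² + 1²) = 10 + 10 = 20. Since 40 > 20, the triangle inequality is violated. (Note: √d, the ordinary Euclidean distance, IS a metric.)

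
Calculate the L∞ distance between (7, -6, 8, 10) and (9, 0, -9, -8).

max(|x_i - y_i|) = max(|7 - 9|, |-6 - 0|, |8 - (-9)|, |10 - (-8)|) = max(2, 6, 17, 18) = 18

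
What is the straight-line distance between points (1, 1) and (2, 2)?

√(Σ(x_i - y_i)²) = √((1 - 2)² + (1 - 2)²)
= √((-1)² + (-1)²) = √(1 + 1) = √2 ≈ 1.4142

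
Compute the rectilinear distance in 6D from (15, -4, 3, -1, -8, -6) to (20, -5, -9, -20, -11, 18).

Σ|x_i - y_i| = |15 - 20| + |-4 - (-5)| + |3 - (-9)| + |-1 - (-20)| + |-8 - (-11)| + |-6 - 18| = 5 + 1 + 12 + 19 + 3 + 24 = 64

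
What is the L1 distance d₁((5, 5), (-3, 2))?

Σ|x_i - y_i| = |5 - (-3)| + |5 - 2| = 8 + 3 = 11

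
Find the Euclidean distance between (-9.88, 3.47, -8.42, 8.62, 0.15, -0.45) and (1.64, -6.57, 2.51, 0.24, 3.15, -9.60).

√(Σ(x_i - y_i)²) = √((-9.88 - 1.64)² + (3.47 - (-6.57))² + (-8.42 - 2.51)² + (8.62 - 0.24)² + (0.15 - 3.15)² + (-0.45 - (-9.6))²)
= √((-11.52)² + 10.04² + (-10.93)² + 8.38² + (-3)² + 9.15²) = √(132.7104 + 100.8016 + 119.4649 + 70.2244 + 9 + 83.7225) = √515.9238 ≈ 22.714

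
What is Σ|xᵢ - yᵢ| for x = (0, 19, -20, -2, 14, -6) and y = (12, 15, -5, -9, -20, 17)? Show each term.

Σ|x_i - y_i| = |0 - 12| + |19 - 15| + |-20 - (-5)| + |-2 - (-9)| + |14 - (-20)| + |-6 - 17| = 12 + 4 + 15 + 7 + 34 + 23 = 95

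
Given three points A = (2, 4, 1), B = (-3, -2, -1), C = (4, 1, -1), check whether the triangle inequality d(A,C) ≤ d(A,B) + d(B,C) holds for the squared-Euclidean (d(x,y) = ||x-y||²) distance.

d(A,B) = 5² + 6² + 2² = 65, d(B,C) = 7² + 3² + 0² = 58, d(A,C) = 2² + 3² + 2² = 17.
d(A,C) = 17 ≤ 65 + 58 = 123. Triangle inequality is satisfied.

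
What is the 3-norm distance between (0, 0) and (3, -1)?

(Σ|x_i - y_i|^3)^(1/3) = (|0 - 3|^3 + |0 - (-1)|^3)^(1/3)
= (3^3 + 1^3)^(1/3) = (27 + 1)^(1/3) = (28)^(1/3) ≈ 3.0366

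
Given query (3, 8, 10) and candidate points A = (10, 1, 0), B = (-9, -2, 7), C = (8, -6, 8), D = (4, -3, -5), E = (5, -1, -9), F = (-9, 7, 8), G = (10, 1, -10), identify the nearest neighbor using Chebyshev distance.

Distances: d(A) = 10, d(B) = 12, d(C) = 14, d(D) = 15, d(E) = 19, d(F) = 12, d(G) = 20. Nearest: A = (10, 1, 0) with distance 10.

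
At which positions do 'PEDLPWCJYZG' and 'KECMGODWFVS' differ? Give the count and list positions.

Differing positions: 1, 3, 4, 5, 6, 7, 8, 9, 10, 11. Hamming distance = 10.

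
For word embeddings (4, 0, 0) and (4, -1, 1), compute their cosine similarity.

With u = (4, 0, 0), v = (4, -1, 1):
u·v = 4·4 + 0·(-1) + 0·1 = 16 + 0 + 0 = 16.
|u| = √(4² + 0² + 0²) = √16, |v| = √(4² + (-1)² + 1²) = √18, so |u||v| = √(16·18) = √288.
cos θ = (u·v)/(|u||v|) = 16/√288 ≈ 0.9428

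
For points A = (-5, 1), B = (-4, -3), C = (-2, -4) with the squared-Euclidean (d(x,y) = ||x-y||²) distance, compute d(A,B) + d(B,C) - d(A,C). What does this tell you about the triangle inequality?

d(A,B) = 1² + 4² = 17, d(B,C) = 2² + 1² = 5, d(A,C) = 3² + 5² = 34.
d(A,B) + d(B,C) - d(A,C) = 17 + 5 - 34 = 22 - 34 = -12. This is < 0, so the triangle inequality FAILS for these points (squared-Euclidean is not a metric).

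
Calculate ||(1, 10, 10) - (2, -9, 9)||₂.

√(Σ(x_i - y_i)²) = √((1 - 2)² + (10 - (-9))² + (10 - 9)²)
= √((-1)² + 19² + 1²) = √(1 + 361 + 1) = √363 ≈ 19.0526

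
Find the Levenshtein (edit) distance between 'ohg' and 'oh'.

Let D[i][j] be the edit distance between the first i characters of 'ohg' and the first j characters of 'oh', with D[i][0] = i, D[0][j] = j, and D[i][j] = D[i-1][j-1] if the characters match, else 1 + min(D[i-1][j], D[i][j-1], D[i-1][j-1]). Filling the table (rows: prefixes of 'ohg', columns: prefixes of 'oh'):
     ε  o  h
  ε  0  1  2
  o  1  0  1
  h  2  1  0
  g  3  2  1
The bottom-right entry gives D[3][2] = 1, so no sequence of fewer than 1 edit works. Backtracking through the table gives one optimal edit sequence (1 edit):
  ohg → oh (del g @3)
Edit distance = 1.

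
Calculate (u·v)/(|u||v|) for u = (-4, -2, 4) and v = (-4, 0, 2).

With u = (-4, -2, 4), v = (-4, 0, 2):
u·v = (-4)·(-4) + (-2)·0 + 4·2 = 16 + 0 + 8 = 24.
|u| = √((-4)² + (-2)² + 4²) = √36, |v| = √((-4)² + 0² + 2²) = √20, so |u||v| = √(36·20) = √720.
cos θ = (u·v)/(|u||v|) = 24/√720 ≈ 0.8944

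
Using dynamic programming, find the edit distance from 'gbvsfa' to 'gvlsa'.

Let D[i][j] be the edit distance between the first i characters of 'gbvsfa' and the first j characters of 'gvlsa', with D[i][0] = i, D[0][j] = j, and D[i][j] = D[i-1][j-1] if the characters match, else 1 + min(D[i-1][j], D[i][j-1], D[i-1][j-1]). Filling the table (rows: prefixes of 'gbvsfa', columns: prefixes of 'gvlsa'):
     ε  g  v  l  s  a
  ε  0  1  2  3  4  5
  g  1  0  1  2  3  4
  b  2  1  1  2  3  4
  v  3  2  1  2  3  4
  s  4  3  2  2  2  3
  f  5  4  3  3  3  3
  a  6  5  4  4  4  3
The bottom-right entry gives D[6][5] = 3, so no sequence of fewer than 3 edits works. Backtracking through the table gives one optimal edit sequence (3 edits):
  gbvsfa → gvsfa (del b @2)
  gvsfa → gvlfa (sub s→l @3)
  gvlfa → gvlsa (sub f→s @4)
Edit distance = 3.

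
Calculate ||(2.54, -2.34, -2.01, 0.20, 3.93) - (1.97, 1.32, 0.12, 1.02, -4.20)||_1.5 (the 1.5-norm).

(Σ|x_i - y_i|^1.5)^(1/1.5) = (|2.54 - 1.97|^1.5 + |-2.34 - 1.32|^1.5 + |-2.01 - 0.12|^1.5 + |0.2 - 1.02|^1.5 + |3.93 - (-4.2)|^1.5)^(1/1.5)
= (0.57^1.5 + 3.66^1.5 + 2.13^1.5 + 0.82^1.5 + 8.13^1.5)^(1/1.5) ≈ (0.4303 + 7.002 + 3.1086 + 0.7425 + 23.1812)^(1/1.5) = (34.4646)^(1/1.5) ≈ 10.5905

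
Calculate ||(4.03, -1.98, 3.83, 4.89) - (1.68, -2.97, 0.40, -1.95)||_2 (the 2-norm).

(Σ|x_i - y_i|^2)^(1/2) = (|4.03 - 1.68|^2 + |-1.98 - (-2.97)|^2 + |3.83 - 0.4|^2 + |4.89 - (-1.95)|^2)^(1/2)
= (2.35^2 + 0.99^2 + 3.43^2 + 6.84^2)^(1/2) = (5.5225 + 0.9801 + 11.7649 + 46.7856)^(1/2) = (65.0531)^(1/2) ≈ 8.0656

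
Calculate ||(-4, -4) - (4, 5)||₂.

√(Σ(x_i - y_i)²) = √((-4 - 4)² + (-4 - 5)²)
= √((-8)² + (-9)²) = √(64 + 81) = √145 ≈ 12.0416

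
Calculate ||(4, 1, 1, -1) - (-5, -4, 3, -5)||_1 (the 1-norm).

Σ|x_i - y_i| = |4 - (-5)| + |1 - (-4)| + |1 - 3| + |-1 - (-5)| = 9 + 5 + 2 + 4 = 20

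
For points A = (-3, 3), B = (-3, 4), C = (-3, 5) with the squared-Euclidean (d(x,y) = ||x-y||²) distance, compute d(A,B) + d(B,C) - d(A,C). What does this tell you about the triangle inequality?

d(A,B) = 0² + 1² = 1, d(B,C) = 0² + 1² = 1, d(A,C) = 0² + 2² = 4.
d(A,B) + d(B,C) - d(A,C) = 1 + 1 - 4 = 2 - 4 = -2. This is < 0, so the triangle inequality FAILS for these points (squared-Euclidean is not a metric).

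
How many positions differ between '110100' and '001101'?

Differing positions: 1, 2, 3, 6. Hamming distance = 4.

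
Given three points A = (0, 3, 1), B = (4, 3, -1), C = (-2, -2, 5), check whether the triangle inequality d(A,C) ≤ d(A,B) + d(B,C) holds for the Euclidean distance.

d(A,B) = √(4² + 0² + 2²) = √20 ≈ 4.4721, d(B,C) = √(6² + 5² + 6²) = √97 ≈ 9.8489, d(A,C) = √(2² + 5² + 4²) = √45 ≈ 6.7082.
d(A,C) ≈ 6.7082 ≤ 4.4721 + 9.8489 = 14.321. Triangle inequality is satisfied.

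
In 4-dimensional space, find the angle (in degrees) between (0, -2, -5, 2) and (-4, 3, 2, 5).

With u = (0, -2, -5, 2), v = (-4, 3, 2, 5):
u·v = 0·(-4) + (-2)·3 + (-5)·2 + 2·5 = 0 + (-6) + (-10) + 10 = -6.
|u| = √(0² + (-2)² + (-5)² + 2²) = √33, |v| = √((-4)² + 3² + 2² + 5²) = √54, so |u||v| = √(33·54) = √1782.
cos θ = (u·v)/(|u||v|) = -6/√1782 ≈ -0.142134
θ = arccos(-0.142134) ≈ 98.17°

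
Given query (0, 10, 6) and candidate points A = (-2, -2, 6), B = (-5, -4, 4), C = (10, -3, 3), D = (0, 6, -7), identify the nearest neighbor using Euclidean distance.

Distances: d(A) ≈ 12.1655, d(B) = 15, d(C) ≈ 16.6733, d(D) ≈ 13.6015. Nearest: A = (-2, -2, 6) with distance 12.1655.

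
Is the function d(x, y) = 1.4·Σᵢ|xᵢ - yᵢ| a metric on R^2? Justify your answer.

Yes. The L1 (Manhattan) norm induces a metric on R^2, and multiplying a metric by a positive constant 1.4 > 0 preserves all four axioms: non-negativity (1.4·||x-y|| ≥ 0), identity (1.4·||x-y|| = 0 ⟺ ||x-y|| = 0 ⟺ x = y), symmetry (||x-y|| = ||y-x||), and the triangle inequality (1.4·||x-z|| ≤ 1.4·||x-y|| + 1.4·||y-z||). So d is a metric.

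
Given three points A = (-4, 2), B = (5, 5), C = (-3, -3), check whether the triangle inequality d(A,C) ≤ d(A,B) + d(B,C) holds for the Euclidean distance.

d(A,B) = √(9² + 3²) = √90 ≈ 9.4868, d(B,C) = √(8² + 8²) = √128 ≈ 11.3137, d(A,C) = √(1² + 5²) = √26 ≈ 5.099.
d(A,C) ≈ 5.099 ≤ 9.4868 + 11.3137 = 20.8005. Triangle inequality is satisfied.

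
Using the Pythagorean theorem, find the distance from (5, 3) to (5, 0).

√(Σ(x_i - y_i)²) = √((5 - 5)² + (3 - 0)²)
= √(0² + 3²) = √(0 + 9) = √9 = 3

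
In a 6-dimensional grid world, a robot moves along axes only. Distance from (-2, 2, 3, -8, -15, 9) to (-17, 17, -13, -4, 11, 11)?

Σ|x_i - y_i| = |-2 - (-17)| + |2 - 17| + |3 - (-13)| + |-8 - (-4)| + |-15 - 11| + |9 - 11| = 15 + 15 + 16 + 4 + 26 + 2 = 78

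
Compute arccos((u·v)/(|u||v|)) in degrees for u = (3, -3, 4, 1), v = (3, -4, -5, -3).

With u = (3, -3, 4, 1), v = (3, -4, -5, -3):
u·v = 3·3 + (-3)·(-4) + 4·(-5) + 1·(-3) = 9 + 12 + (-20) + (-3) = -2.
|u| = √(3² + (-3)² + 4² + 1²) = √35, |v| = √(3² + (-4)² + (-5)² + (-3)²) = √59, so |u||v| = √(35·59) = √2065.
cos θ = (u·v)/(|u||v|) = -2/√2065 ≈ -0.044012
θ = arccos(-0.044012) ≈ 92.52°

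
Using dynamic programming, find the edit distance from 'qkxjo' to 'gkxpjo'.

Let D[i][j] be the edit distance between the first i characters of 'qkxjo' and the first j characters of 'gkxpjo', with D[i][0] = i, D[0][j] = j, and D[i][j] = D[i-1][j-1] if the characters match, else 1 + min(D[i-1][j], D[i][j-1], D[i-1][j-1]). Filling the table (rows: prefixes of 'qkxjo', columns: prefixes of 'gkxpjo'):
     ε  g  k  x  p  j  o
  ε  0  1  2  3  4  5  6
  q  1  1  2  3  4  5  6
  k  2  2  1  2  3  4  5
  x  3  3  2  1  2  3  4
  j  4  4  3  2  2  2  3
  o  5  5  4  3  3  3  2
The bottom-right entry gives D[5][6] = 2, so no sequence of fewer than 2 edits works. Backtracking through the table gives one optimal edit sequence (2 edits):
  qkxjo → gkxjo (sub q→g @1)
  gkxjo → gkxpjo (ins p @4)
Edit distance = 2.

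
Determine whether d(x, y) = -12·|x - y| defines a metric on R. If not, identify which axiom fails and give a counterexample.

No. With c = -12 < 0, d fails non-negativity: d(5, 8) = -12·|5 - 8| = -12·3 = -36 < 0.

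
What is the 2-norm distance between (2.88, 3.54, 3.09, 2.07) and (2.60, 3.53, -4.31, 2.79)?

(Σ|x_i - y_i|^2)^(1/2) = (|2.88 - 2.6|^2 + |3.54 - 3.53|^2 + |3.09 - (-4.31)|^2 + |2.07 - 2.79|^2)^(1/2)
= (0.28^2 + 0.01^2 + 7.4^2 + 0.72^2)^(1/2) = (0.0784 + 0.0001 + 54.76 + 0.5184)^(1/2) = (55.3569)^(1/2) ≈ 7.4402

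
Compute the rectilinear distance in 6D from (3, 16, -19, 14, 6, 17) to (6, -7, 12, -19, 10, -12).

Σ|x_i - y_i| = |3 - 6| + |16 - (-7)| + |-19 - 12| + |14 - (-19)| + |6 - 10| + |17 - (-12)| = 3 + 23 + 31 + 33 + 4 + 29 = 123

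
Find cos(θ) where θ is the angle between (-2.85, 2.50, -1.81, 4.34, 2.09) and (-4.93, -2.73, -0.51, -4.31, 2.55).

With u = (-2.85, 2.50, -1.81, 4.34, 2.09), v = (-4.93, -2.73, -0.51, -4.31, 2.55):
u·v = (-2.85)·(-4.93) + 2.5·(-2.73) + (-1.81)·(-0.51) + 4.34·(-4.31) + 2.09·2.55 = 14.0505 + (-6.825) + 0.9231 + (-18.7054) + 5.3295 = -5.2273.
|u| = √((-2.85)² + 2.5² + (-1.81)² + 4.34² + 2.09²) = √(8.1225 + 6.25 + 3.2761 + 18.8356 + 4.3681) = √40.8523, |v| = √((-4.93)² + (-2.73)² + (-0.51)² + (-4.31)² + 2.55²) = √(24.3049 + 7.4529 + 0.2601 + 18.5761 + 6.5025) = √57.0965.
cos θ = (u·v)/(|u||v|) = -5.2273/(√40.8523·√57.0965) ≈ -0.1082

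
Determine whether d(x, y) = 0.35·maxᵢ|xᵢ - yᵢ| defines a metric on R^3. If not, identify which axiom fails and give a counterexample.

Yes. The L∞ (Chebyshev) norm induces a metric on R^3, and multiplying a metric by a positive constant 0.35 > 0 preserves all four axioms: non-negativity (0.35·||x-y|| ≥ 0), identity (0.35·||x-y|| = 0 ⟺ ||x-y|| = 0 ⟺ x = y), symmetry (||x-y|| = ||y-x||), and the triangle inequality (0.35·||x-z|| ≤ 0.35·||x-y|| + 0.35·||y-z||). So d is a metric.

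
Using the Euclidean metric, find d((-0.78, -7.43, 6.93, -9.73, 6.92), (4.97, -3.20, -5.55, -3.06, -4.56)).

√(Σ(x_i - y_i)²) = √((-0.78 - 4.97)² + (-7.43 - (-3.2))² + (6.93 - (-5.55))² + (-9.73 - (-3.06))² + (6.92 - (-4.56))²)
= √((-5.75)² + (-4.23)² + 12.48² + (-6.67)² + 11.48²) = √(33.0625 + 17.8929 + 155.7504 + 44.4889 + 131.7904) = √382.9851 ≈ 19.57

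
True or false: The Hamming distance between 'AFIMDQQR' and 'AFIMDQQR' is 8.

Differing positions: none. Hamming distance = 0, so the claim that d_H = 8 is false.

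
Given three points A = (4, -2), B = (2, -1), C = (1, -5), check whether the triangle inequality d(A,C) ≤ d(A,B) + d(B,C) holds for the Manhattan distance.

d(A,B) = 2 + 1 = 3, d(B,C) = 1 + 4 = 5, d(A,C) = 3 + 3 = 6.
d(A,C) = 6 ≤ 3 + 5 = 8. Triangle inequality is satisfied.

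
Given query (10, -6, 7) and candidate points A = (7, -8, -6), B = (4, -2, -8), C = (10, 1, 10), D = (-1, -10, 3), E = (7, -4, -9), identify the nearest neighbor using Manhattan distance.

Distances: d(A) = 18, d(B) = 25, d(C) = 10, d(D) = 19, d(E) = 21. Nearest: C = (10, 1, 10) with distance 10.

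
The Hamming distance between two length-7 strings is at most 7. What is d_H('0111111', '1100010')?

Differing positions: 1, 3, 4, 5, 7. Hamming distance = 5. The maximum possible Hamming distance for length-7 strings is 7, so d_H/7 = 5/7 ≈ 0.7143.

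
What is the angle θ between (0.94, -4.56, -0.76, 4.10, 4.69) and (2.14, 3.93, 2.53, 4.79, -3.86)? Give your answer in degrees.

With u = (0.94, -4.56, -0.76, 4.10, 4.69), v = (2.14, 3.93, 2.53, 4.79, -3.86):
u·v = 0.94·2.14 + (-4.56)·3.93 + (-0.76)·2.53 + 4.1·4.79 + 4.69·(-3.86) = 2.0116 + (-17.9208) + (-1.9228) + 19.639 + (-18.1034) = -16.2964.
|u| = √(0.94² + (-4.56)² + (-0.76)² + 4.1² + 4.69²) = √(0.8836 + 20.7936 + 0.5776 + 16.81 + 21.9961) = √61.0609, |v| = √(2.14² + 3.93² + 2.53² + 4.79² + (-3.86)²) = √(4.5796 + 15.4449 + 6.4009 + 22.9441 + 14.8996) = √64.2691.
cos θ = (u·v)/(|u||v|) = -16.2964/(√61.0609·√64.2691) ≈ -0.260141
θ = arccos(-0.260141) ≈ 105.08°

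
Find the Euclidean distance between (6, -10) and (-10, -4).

√(Σ(x_i - y_i)²) = √((6 - (-10))² + (-10 - (-4))²)
= √(16² + (-6)²) = √(256 + 36) = √292 ≈ 17.088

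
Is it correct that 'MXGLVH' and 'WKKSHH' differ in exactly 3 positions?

Differing positions: 1, 2, 3, 4, 5. Hamming distance = 5, so the claim that d_H = 3 is false.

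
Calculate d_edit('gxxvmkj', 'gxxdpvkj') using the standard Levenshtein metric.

Let D[i][j] be the edit distance between the first i characters of 'gxxvmkj' and the first j characters of 'gxxdpvkj', with D[i][0] = i, D[0][j] = j, and D[i][j] = D[i-1][j-1] if the characters match, else 1 + min(D[i-1][j], D[i][j-1], D[i-1][j-1]). Filling the table (rows: prefixes of 'gxxvmkj', columns: prefixes of 'gxxdpvkj'):
     ε  g  x  x  d  p  v  k  j
  ε  0  1  2  3  4  5  6  7  8
  g  1  0  1  2  3  4  5  6  7
  x  2  1  0  1  2  3  4  5  6
  x  3  2  1  0  1  2  3  4  5
  v  4  3  2  1  1  2  2  3  4
  m  5  4  3  2  2  2  3  3  4
  k  6  5  4  3  3  3  3  3  4
  j  7  6  5  4  4  4  4  4  3
The bottom-right entry gives D[7][8] = 3, so no sequence of fewer than 3 edits works. Backtracking through the table gives one optimal edit sequence (3 edits):
  gxxvmkj → gxxdvmkj (ins d @4)
  gxxdvmkj → gxxdpmkj (sub v→p @5)
  gxxdpmkj → gxxdpvkj (sub m→v @6)
Edit distance = 3.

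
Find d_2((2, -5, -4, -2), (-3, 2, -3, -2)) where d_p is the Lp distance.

(Σ|x_i - y_i|^2)^(1/2) = (|2 - (-3)|^2 + |-5 - 2|^2 + |-4 - (-3)|^2 + |-2 - (-2)|^2)^(1/2)
= (5^2 + 7^2 + 1^2 + 0^2)^(1/2) = (25 + 49 + 1 + 0)^(1/2) = (75)^(1/2) ≈ 8.6603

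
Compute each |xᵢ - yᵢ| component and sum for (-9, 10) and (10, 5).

Σ|x_i - y_i| = |-9 - 10| + |10 - 5| = 19 + 5 = 24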